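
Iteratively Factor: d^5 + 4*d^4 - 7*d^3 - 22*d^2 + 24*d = (d)*(d^4 + 4*d^3 - 7*d^2 - 22*d + 24) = d*(d - 2)*(d^3 + 6*d^2 + 5*d - 12) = d*(d - 2)*(d + 3)*(d^2 + 3*d - 4) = d*(d - 2)*(d - 1)*(d + 3)*(d + 4)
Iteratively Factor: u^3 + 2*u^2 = (u)*(u^2 + 2*u) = u^2*(u + 2)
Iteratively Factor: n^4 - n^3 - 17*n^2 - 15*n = (n)*(n^3 - n^2 - 17*n - 15) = n*(n - 5)*(n^2 + 4*n + 3) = n*(n - 5)*(n + 3)*(n + 1)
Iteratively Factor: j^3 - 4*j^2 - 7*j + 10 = (j + 2)*(j^2 - 6*j + 5) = (j - 1)*(j + 2)*(j - 5)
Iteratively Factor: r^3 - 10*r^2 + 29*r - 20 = (r - 1)*(r^2 - 9*r + 20) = (r - 4)*(r - 1)*(r - 5)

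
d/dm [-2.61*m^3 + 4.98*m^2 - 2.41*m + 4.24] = -7.83*m^2 + 9.96*m - 2.41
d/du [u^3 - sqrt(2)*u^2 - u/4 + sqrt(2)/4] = 3*u^2 - 2*sqrt(2)*u - 1/4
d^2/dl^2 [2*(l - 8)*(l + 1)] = 4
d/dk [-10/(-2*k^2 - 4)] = -10*k/(k^2 + 2)^2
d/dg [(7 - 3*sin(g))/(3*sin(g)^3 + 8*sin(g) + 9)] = (18*sin(g)^3 - 63*sin(g)^2 - 83)*cos(g)/(3*sin(g)^3 + 8*sin(g) + 9)^2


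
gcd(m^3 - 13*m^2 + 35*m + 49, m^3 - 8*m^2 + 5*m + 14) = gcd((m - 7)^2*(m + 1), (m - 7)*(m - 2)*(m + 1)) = m^2 - 6*m - 7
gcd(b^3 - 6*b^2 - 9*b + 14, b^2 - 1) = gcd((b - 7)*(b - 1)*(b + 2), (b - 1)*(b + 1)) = b - 1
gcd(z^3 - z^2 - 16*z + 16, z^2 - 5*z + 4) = z^2 - 5*z + 4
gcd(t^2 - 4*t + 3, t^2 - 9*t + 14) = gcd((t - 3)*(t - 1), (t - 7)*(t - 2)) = 1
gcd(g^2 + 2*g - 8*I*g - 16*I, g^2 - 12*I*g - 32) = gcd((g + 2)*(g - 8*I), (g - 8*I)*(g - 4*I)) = g - 8*I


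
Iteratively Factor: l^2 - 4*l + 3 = (l - 3)*(l - 1)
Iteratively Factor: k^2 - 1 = (k - 1)*(k + 1)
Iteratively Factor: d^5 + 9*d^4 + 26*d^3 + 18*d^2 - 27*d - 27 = (d + 3)*(d^4 + 6*d^3 + 8*d^2 - 6*d - 9) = (d + 1)*(d + 3)*(d^3 + 5*d^2 + 3*d - 9) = (d + 1)*(d + 3)^2*(d^2 + 2*d - 3) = (d - 1)*(d + 1)*(d + 3)^2*(d + 3)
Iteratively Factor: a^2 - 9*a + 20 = (a - 5)*(a - 4)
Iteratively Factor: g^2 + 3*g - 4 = (g + 4)*(g - 1)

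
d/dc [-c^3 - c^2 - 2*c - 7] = -3*c^2 - 2*c - 2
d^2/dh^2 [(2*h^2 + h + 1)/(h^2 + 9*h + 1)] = 2*(-17*h^3 - 3*h^2 + 24*h + 73)/(h^6 + 27*h^5 + 246*h^4 + 783*h^3 + 246*h^2 + 27*h + 1)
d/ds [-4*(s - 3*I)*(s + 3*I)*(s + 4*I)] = -12*s^2 - 32*I*s - 36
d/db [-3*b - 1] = -3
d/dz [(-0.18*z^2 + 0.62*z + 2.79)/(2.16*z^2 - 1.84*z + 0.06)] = (-1.008*z^2 - 12.0744*z + 5.1708)/(4.6656*z^4 - 7.9488*z^3 + 3.6448*z^2 - 0.2208*z + 0.0036)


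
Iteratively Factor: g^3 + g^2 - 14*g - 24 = (g + 2)*(g^2 - g - 12) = (g + 2)*(g + 3)*(g - 4)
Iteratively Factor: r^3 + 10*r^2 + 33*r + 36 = (r + 3)*(r^2 + 7*r + 12) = (r + 3)*(r + 4)*(r + 3)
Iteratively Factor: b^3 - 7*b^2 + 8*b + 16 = (b - 4)*(b^2 - 3*b - 4) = (b - 4)*(b + 1)*(b - 4)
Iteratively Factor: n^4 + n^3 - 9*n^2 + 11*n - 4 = (n - 1)*(n^3 + 2*n^2 - 7*n + 4) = (n - 1)*(n + 4)*(n^2 - 2*n + 1) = (n - 1)^2*(n + 4)*(n - 1)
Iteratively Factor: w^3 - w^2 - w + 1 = (w - 1)*(w^2 - 1) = (w - 1)*(w + 1)*(w - 1)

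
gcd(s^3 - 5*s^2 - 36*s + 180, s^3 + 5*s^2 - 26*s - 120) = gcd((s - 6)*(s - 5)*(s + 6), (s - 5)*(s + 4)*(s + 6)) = s^2 + s - 30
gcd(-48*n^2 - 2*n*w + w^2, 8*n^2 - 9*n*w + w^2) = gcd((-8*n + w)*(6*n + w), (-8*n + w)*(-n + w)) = -8*n + w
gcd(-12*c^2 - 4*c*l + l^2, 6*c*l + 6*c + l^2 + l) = 1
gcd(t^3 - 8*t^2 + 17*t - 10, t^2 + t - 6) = t - 2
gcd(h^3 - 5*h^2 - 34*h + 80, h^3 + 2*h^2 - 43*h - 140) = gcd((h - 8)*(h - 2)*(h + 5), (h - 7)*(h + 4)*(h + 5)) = h + 5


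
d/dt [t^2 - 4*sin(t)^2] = 2*t - 4*sin(2*t)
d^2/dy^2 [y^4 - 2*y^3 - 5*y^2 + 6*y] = 12*y^2 - 12*y - 10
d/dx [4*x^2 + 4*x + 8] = 8*x + 4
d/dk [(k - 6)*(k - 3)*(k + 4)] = 3*k^2 - 10*k - 18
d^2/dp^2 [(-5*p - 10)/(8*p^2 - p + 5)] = 10*(-(p + 2)*(16*p - 1)^2 + 3*(8*p + 5)*(8*p^2 - p + 5))/(8*p^2 - p + 5)^3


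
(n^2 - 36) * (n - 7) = n^3 - 7*n^2 - 36*n + 252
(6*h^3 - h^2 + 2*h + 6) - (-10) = 6*h^3 - h^2 + 2*h + 16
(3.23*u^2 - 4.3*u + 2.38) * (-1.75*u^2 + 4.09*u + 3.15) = -5.6525*u^4 + 20.7357*u^3 - 11.5775*u^2 - 3.8108*u + 7.497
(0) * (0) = 0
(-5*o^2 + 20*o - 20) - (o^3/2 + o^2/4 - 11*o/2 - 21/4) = -o^3/2 - 21*o^2/4 + 51*o/2 - 59/4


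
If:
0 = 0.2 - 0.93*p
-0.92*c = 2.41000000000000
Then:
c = -2.62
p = 0.22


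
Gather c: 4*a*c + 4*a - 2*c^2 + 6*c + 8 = 4*a - 2*c^2 + c*(4*a + 6) + 8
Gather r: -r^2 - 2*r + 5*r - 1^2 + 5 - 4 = -r^2 + 3*r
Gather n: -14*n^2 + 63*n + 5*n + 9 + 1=-14*n^2 + 68*n + 10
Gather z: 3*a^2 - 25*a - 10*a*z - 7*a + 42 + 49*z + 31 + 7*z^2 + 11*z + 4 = 3*a^2 - 32*a + 7*z^2 + z*(60 - 10*a) + 77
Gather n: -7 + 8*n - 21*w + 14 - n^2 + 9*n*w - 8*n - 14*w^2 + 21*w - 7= -n^2 + 9*n*w - 14*w^2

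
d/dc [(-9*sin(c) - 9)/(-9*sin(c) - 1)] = -72*cos(c)/(9*sin(c) + 1)^2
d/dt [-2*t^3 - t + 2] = -6*t^2 - 1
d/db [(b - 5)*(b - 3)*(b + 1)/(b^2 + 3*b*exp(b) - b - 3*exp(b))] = (-(b - 5)*(b - 3)*(b + 1)*(3*b*exp(b) + 2*b - 1) + ((b - 5)*(b - 3) + (b - 5)*(b + 1) + (b - 3)*(b + 1))*(b^2 + 3*b*exp(b) - b - 3*exp(b)))/(b^2 + 3*b*exp(b) - b - 3*exp(b))^2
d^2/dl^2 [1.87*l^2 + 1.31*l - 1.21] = 3.74000000000000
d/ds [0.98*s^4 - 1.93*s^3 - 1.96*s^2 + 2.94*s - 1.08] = 3.92*s^3 - 5.79*s^2 - 3.92*s + 2.94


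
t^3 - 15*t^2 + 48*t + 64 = (t - 8)^2*(t + 1)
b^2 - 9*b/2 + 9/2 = (b - 3)*(b - 3/2)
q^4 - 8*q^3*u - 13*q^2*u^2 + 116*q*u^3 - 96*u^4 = (q - 8*u)*(q - 3*u)*(q - u)*(q + 4*u)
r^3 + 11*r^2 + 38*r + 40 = (r + 2)*(r + 4)*(r + 5)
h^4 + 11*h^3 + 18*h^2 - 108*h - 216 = (h - 3)*(h + 2)*(h + 6)^2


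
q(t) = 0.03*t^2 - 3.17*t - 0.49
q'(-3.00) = -3.35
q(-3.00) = 9.29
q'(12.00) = -2.45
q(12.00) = -34.21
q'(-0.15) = -3.18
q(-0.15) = -0.01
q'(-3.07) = -3.35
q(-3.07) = 9.52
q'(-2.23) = -3.30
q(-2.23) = 6.73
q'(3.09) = -2.98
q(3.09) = -10.00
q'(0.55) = -3.14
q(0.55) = -2.22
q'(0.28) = -3.15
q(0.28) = -1.38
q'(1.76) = -3.06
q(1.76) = -5.98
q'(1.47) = -3.08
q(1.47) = -5.09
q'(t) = 0.06*t - 3.17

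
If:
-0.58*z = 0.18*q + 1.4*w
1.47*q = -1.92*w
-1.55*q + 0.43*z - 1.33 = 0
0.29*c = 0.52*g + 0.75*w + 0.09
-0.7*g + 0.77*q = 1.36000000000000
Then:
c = -3.16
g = -3.59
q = -1.50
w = 1.15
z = -2.30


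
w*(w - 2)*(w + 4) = w^3 + 2*w^2 - 8*w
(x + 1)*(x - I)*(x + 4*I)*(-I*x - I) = -I*x^4 + 3*x^3 - 2*I*x^3 + 6*x^2 - 5*I*x^2 + 3*x - 8*I*x - 4*I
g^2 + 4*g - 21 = (g - 3)*(g + 7)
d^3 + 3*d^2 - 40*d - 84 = (d - 6)*(d + 2)*(d + 7)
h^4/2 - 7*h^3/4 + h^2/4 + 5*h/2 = h*(h/2 + 1/2)*(h - 5/2)*(h - 2)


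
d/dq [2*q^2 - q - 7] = 4*q - 1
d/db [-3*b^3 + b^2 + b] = -9*b^2 + 2*b + 1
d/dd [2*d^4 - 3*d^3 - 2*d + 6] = 8*d^3 - 9*d^2 - 2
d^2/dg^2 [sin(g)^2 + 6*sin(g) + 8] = -6*sin(g) + 2*cos(2*g)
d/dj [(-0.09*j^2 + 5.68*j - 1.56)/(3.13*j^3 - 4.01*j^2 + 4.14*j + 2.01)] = (0.2817*j^4 - 35.5568*j^3 + 37.0526*j^2 - 12.873*j + 17.8752)/(9.7969*j^6 - 25.1026*j^5 + 41.9965*j^4 - 20.6202*j^3 + 1.0194*j^2 + 16.6428*j + 4.0401)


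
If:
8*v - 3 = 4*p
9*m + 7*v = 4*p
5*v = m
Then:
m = -15/44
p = -39/44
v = -3/44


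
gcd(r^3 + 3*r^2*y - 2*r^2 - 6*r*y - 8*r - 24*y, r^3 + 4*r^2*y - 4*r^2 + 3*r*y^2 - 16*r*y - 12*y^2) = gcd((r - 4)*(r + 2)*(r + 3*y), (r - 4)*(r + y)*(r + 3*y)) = r^2 + 3*r*y - 4*r - 12*y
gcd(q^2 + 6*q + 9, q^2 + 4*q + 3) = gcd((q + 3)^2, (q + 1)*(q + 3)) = q + 3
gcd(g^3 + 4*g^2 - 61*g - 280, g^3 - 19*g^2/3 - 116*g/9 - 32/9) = g - 8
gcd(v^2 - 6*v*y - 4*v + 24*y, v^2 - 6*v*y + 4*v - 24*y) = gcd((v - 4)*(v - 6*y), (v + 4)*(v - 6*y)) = -v + 6*y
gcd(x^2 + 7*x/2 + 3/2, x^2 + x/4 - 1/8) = x + 1/2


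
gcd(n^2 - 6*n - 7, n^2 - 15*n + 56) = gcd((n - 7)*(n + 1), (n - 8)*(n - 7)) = n - 7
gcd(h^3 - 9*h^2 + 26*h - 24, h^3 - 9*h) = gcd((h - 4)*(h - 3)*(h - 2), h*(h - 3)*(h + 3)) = h - 3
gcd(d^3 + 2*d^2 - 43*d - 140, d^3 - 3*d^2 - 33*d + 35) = d^2 - 2*d - 35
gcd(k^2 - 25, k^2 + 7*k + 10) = k + 5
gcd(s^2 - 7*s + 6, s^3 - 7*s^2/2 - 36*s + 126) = s - 6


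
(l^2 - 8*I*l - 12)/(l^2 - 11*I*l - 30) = (l - 2*I)/(l - 5*I)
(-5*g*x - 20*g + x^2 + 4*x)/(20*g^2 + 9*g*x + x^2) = (-5*g*x - 20*g + x^2 + 4*x)/(20*g^2 + 9*g*x + x^2)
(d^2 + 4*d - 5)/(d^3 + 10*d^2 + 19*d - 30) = 1/(d + 6)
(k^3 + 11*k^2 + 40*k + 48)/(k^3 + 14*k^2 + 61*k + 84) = (k + 4)/(k + 7)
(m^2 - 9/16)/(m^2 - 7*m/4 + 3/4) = (m + 3/4)/(m - 1)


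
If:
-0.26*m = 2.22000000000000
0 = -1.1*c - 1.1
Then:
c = -1.00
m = -8.54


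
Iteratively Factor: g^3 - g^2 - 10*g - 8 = (g + 2)*(g^2 - 3*g - 4) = (g + 1)*(g + 2)*(g - 4)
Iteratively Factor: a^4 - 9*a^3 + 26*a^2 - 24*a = (a)*(a^3 - 9*a^2 + 26*a - 24) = a*(a - 3)*(a^2 - 6*a + 8) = a*(a - 4)*(a - 3)*(a - 2)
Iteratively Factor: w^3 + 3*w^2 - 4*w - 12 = (w - 2)*(w^2 + 5*w + 6) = (w - 2)*(w + 3)*(w + 2)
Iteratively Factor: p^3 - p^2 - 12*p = (p + 3)*(p^2 - 4*p) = (p - 4)*(p + 3)*(p)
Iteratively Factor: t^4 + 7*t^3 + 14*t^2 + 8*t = (t + 2)*(t^3 + 5*t^2 + 4*t) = (t + 1)*(t + 2)*(t^2 + 4*t) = t*(t + 1)*(t + 2)*(t + 4)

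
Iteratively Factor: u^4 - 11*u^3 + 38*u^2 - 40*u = (u - 4)*(u^3 - 7*u^2 + 10*u) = (u - 4)*(u - 2)*(u^2 - 5*u) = (u - 5)*(u - 4)*(u - 2)*(u)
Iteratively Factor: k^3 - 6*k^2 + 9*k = (k - 3)*(k^2 - 3*k) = (k - 3)^2*(k)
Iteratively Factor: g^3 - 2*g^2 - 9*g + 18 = (g - 2)*(g^2 - 9) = (g - 2)*(g + 3)*(g - 3)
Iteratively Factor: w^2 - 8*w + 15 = (w - 3)*(w - 5)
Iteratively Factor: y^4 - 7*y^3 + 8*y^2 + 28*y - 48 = (y - 4)*(y^3 - 3*y^2 - 4*y + 12) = (y - 4)*(y - 3)*(y^2 - 4) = (y - 4)*(y - 3)*(y + 2)*(y - 2)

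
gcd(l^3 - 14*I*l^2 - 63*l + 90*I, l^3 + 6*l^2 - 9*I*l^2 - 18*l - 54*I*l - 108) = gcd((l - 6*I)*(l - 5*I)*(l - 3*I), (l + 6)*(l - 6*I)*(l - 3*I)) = l^2 - 9*I*l - 18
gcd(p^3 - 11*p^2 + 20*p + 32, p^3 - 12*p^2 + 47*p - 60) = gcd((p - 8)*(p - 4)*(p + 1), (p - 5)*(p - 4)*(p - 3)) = p - 4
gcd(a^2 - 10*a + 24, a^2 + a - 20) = a - 4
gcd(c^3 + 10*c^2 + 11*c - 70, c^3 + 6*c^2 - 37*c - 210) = c^2 + 12*c + 35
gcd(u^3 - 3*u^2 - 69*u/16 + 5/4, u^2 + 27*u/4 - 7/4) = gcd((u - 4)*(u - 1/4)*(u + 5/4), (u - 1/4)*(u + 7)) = u - 1/4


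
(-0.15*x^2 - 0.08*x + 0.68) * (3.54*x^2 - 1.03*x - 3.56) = -0.531*x^4 - 0.1287*x^3 + 3.0236*x^2 - 0.4156*x - 2.4208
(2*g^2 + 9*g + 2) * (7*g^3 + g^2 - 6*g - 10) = 14*g^5 + 65*g^4 + 11*g^3 - 72*g^2 - 102*g - 20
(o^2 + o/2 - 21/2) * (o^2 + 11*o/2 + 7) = o^4 + 6*o^3 - 3*o^2/4 - 217*o/4 - 147/2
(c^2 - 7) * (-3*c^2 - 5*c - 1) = -3*c^4 - 5*c^3 + 20*c^2 + 35*c + 7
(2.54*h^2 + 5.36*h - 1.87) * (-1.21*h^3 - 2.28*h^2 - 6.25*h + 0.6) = -3.0734*h^5 - 12.2768*h^4 - 25.8331*h^3 - 27.7124*h^2 + 14.9035*h - 1.122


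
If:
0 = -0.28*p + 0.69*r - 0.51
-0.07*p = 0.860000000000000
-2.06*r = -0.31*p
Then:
No Solution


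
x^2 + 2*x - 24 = (x - 4)*(x + 6)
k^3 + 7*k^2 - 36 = (k - 2)*(k + 3)*(k + 6)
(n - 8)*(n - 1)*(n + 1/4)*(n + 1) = n^4 - 31*n^3/4 - 3*n^2 + 31*n/4 + 2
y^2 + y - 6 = (y - 2)*(y + 3)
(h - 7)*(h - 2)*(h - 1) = h^3 - 10*h^2 + 23*h - 14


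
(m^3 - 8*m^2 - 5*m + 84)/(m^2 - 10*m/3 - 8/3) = 3*(m^2 - 4*m - 21)/(3*m + 2)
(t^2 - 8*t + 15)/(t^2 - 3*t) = (t - 5)/t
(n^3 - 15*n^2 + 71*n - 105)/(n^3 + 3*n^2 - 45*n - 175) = (n^2 - 8*n + 15)/(n^2 + 10*n + 25)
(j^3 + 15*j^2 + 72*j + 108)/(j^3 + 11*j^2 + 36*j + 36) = (j + 6)/(j + 2)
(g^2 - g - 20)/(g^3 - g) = (g^2 - g - 20)/(g^3 - g)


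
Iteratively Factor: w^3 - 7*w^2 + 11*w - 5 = (w - 1)*(w^2 - 6*w + 5) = (w - 5)*(w - 1)*(w - 1)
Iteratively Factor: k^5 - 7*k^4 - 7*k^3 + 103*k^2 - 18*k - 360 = (k - 4)*(k^4 - 3*k^3 - 19*k^2 + 27*k + 90) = (k - 4)*(k + 2)*(k^3 - 5*k^2 - 9*k + 45) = (k - 4)*(k + 2)*(k + 3)*(k^2 - 8*k + 15) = (k - 4)*(k - 3)*(k + 2)*(k + 3)*(k - 5)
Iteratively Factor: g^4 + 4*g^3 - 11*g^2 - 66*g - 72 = (g + 2)*(g^3 + 2*g^2 - 15*g - 36) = (g - 4)*(g + 2)*(g^2 + 6*g + 9) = (g - 4)*(g + 2)*(g + 3)*(g + 3)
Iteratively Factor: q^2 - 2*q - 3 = (q + 1)*(q - 3)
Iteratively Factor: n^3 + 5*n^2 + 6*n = (n + 3)*(n^2 + 2*n) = (n + 2)*(n + 3)*(n)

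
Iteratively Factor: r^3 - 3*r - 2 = (r + 1)*(r^2 - r - 2) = (r - 2)*(r + 1)*(r + 1)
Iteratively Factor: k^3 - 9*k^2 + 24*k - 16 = (k - 4)*(k^2 - 5*k + 4) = (k - 4)*(k - 1)*(k - 4)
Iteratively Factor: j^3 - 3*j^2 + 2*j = (j - 2)*(j^2 - j) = j*(j - 2)*(j - 1)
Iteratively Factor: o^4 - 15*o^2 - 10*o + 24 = (o - 4)*(o^3 + 4*o^2 + o - 6) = (o - 4)*(o + 3)*(o^2 + o - 2) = (o - 4)*(o - 1)*(o + 3)*(o + 2)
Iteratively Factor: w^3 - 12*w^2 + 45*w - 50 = (w - 2)*(w^2 - 10*w + 25) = (w - 5)*(w - 2)*(w - 5)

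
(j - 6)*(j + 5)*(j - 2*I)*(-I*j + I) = -I*j^4 - 2*j^3 + 2*I*j^3 + 4*j^2 + 29*I*j^2 + 58*j - 30*I*j - 60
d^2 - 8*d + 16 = (d - 4)^2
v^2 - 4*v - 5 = (v - 5)*(v + 1)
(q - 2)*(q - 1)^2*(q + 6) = q^4 + 2*q^3 - 19*q^2 + 28*q - 12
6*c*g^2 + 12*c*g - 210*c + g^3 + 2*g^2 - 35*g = (6*c + g)*(g - 5)*(g + 7)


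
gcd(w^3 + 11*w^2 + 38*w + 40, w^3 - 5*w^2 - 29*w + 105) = w + 5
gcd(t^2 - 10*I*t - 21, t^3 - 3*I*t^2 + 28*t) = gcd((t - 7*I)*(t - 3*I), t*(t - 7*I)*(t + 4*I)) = t - 7*I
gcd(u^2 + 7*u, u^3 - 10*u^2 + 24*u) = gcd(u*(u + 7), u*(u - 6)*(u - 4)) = u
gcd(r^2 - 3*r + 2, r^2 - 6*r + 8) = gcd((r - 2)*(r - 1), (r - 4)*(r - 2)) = r - 2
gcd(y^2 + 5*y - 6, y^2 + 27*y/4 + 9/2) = y + 6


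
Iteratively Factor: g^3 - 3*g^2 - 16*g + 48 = (g - 4)*(g^2 + g - 12) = (g - 4)*(g - 3)*(g + 4)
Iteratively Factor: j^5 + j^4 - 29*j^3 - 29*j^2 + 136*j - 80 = (j - 1)*(j^4 + 2*j^3 - 27*j^2 - 56*j + 80) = (j - 1)*(j + 4)*(j^3 - 2*j^2 - 19*j + 20) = (j - 1)^2*(j + 4)*(j^2 - j - 20) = (j - 5)*(j - 1)^2*(j + 4)*(j + 4)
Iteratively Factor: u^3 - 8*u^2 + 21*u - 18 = (u - 2)*(u^2 - 6*u + 9) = (u - 3)*(u - 2)*(u - 3)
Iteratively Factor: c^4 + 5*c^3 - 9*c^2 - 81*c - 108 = (c + 3)*(c^3 + 2*c^2 - 15*c - 36) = (c + 3)^2*(c^2 - c - 12) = (c - 4)*(c + 3)^2*(c + 3)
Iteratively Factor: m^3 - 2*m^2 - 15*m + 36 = (m - 3)*(m^2 + m - 12) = (m - 3)*(m + 4)*(m - 3)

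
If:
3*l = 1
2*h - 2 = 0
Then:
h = 1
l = 1/3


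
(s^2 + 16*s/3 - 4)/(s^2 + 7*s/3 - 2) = (s + 6)/(s + 3)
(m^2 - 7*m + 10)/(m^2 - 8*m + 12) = (m - 5)/(m - 6)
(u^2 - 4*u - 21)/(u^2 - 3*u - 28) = (u + 3)/(u + 4)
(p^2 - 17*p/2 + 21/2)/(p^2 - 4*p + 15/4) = 2*(p - 7)/(2*p - 5)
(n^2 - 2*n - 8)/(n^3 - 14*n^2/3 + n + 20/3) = 3*(n + 2)/(3*n^2 - 2*n - 5)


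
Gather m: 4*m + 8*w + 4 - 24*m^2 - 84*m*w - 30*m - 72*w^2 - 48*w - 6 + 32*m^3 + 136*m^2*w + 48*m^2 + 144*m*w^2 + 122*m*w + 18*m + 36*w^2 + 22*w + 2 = 32*m^3 + m^2*(136*w + 24) + m*(144*w^2 + 38*w - 8) - 36*w^2 - 18*w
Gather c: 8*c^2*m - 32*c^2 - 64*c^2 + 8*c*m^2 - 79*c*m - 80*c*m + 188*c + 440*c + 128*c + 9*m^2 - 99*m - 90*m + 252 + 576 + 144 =c^2*(8*m - 96) + c*(8*m^2 - 159*m + 756) + 9*m^2 - 189*m + 972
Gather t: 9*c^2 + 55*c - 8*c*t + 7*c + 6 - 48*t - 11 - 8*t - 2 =9*c^2 + 62*c + t*(-8*c - 56) - 7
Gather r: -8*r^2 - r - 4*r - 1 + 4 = -8*r^2 - 5*r + 3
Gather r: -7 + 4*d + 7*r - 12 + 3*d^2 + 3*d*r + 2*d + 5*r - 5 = 3*d^2 + 6*d + r*(3*d + 12) - 24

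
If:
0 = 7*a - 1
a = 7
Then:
No Solution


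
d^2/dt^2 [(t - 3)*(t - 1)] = 2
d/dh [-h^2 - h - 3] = -2*h - 1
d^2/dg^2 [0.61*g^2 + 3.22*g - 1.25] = 1.22000000000000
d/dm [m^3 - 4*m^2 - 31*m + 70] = 3*m^2 - 8*m - 31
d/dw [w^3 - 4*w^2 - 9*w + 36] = 3*w^2 - 8*w - 9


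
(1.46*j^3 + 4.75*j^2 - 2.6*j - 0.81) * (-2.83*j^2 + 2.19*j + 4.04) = -4.1318*j^5 - 10.2451*j^4 + 23.6589*j^3 + 15.7883*j^2 - 12.2779*j - 3.2724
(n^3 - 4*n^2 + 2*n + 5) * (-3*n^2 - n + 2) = -3*n^5 + 11*n^4 - 25*n^2 - n + 10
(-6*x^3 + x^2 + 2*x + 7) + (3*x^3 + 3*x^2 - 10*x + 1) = -3*x^3 + 4*x^2 - 8*x + 8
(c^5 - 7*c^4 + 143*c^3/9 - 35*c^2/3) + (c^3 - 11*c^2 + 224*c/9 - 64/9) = c^5 - 7*c^4 + 152*c^3/9 - 68*c^2/3 + 224*c/9 - 64/9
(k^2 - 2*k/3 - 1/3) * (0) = 0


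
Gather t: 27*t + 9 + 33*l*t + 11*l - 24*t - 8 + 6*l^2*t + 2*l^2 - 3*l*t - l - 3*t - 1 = 2*l^2 + 10*l + t*(6*l^2 + 30*l)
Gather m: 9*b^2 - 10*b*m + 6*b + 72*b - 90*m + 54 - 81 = 9*b^2 + 78*b + m*(-10*b - 90) - 27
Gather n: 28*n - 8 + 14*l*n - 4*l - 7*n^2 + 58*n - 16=-4*l - 7*n^2 + n*(14*l + 86) - 24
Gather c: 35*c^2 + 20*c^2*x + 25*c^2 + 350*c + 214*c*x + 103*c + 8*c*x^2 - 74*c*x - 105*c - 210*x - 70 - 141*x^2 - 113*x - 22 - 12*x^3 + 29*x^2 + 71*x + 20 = c^2*(20*x + 60) + c*(8*x^2 + 140*x + 348) - 12*x^3 - 112*x^2 - 252*x - 72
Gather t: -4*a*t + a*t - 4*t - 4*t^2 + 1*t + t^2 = -3*t^2 + t*(-3*a - 3)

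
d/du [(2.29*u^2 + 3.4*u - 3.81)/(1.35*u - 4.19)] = (3.0915*u^2 - 19.1902*u - 9.1025)/(1.8225*u^2 - 11.313*u + 17.5561)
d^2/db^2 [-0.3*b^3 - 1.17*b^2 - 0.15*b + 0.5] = -1.8*b - 2.34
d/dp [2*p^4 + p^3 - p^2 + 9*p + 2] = 8*p^3 + 3*p^2 - 2*p + 9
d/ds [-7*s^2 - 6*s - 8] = -14*s - 6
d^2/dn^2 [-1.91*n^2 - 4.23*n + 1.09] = -3.82000000000000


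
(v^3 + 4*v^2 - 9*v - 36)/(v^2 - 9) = v + 4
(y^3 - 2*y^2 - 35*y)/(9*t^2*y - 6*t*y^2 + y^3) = (y^2 - 2*y - 35)/(9*t^2 - 6*t*y + y^2)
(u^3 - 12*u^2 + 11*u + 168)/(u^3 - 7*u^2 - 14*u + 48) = (u - 7)/(u - 2)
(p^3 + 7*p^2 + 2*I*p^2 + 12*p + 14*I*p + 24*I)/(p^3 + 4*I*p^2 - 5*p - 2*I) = (p^2 + 7*p + 12)/(p^2 + 2*I*p - 1)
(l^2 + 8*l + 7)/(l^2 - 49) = (l + 1)/(l - 7)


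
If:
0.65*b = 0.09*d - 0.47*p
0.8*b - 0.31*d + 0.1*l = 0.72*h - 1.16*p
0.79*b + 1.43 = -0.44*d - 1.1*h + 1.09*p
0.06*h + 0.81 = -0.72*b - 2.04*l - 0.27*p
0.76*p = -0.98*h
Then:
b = -0.16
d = -12.81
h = 1.73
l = -0.10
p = -2.23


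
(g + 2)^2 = g^2 + 4*g + 4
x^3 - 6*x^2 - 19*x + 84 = (x - 7)*(x - 3)*(x + 4)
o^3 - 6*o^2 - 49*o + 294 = (o - 7)*(o - 6)*(o + 7)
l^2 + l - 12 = (l - 3)*(l + 4)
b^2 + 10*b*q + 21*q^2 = (b + 3*q)*(b + 7*q)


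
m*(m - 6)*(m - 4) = m^3 - 10*m^2 + 24*m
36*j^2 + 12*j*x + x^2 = (6*j + x)^2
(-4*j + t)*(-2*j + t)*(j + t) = 8*j^3 + 2*j^2*t - 5*j*t^2 + t^3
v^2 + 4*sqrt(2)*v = v*(v + 4*sqrt(2))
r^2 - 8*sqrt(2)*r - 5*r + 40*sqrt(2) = (r - 5)*(r - 8*sqrt(2))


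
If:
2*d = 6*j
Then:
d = 3*j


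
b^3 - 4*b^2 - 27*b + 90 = (b - 6)*(b - 3)*(b + 5)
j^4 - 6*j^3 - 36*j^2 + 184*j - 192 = (j - 8)*(j - 2)^2*(j + 6)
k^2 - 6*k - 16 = (k - 8)*(k + 2)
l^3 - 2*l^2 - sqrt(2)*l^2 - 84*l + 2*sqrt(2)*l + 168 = (l - 2)*(l - 7*sqrt(2))*(l + 6*sqrt(2))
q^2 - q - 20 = (q - 5)*(q + 4)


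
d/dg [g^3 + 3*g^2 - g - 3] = 3*g^2 + 6*g - 1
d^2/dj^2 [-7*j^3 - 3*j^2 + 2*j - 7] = -42*j - 6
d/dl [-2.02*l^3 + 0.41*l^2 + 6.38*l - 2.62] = -6.06*l^2 + 0.82*l + 6.38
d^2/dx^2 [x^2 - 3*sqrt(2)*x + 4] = 2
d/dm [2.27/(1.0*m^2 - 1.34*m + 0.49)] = (3.0418 - 4.54*m)/(1.0*m^2 - 1.34*m + 0.49)^2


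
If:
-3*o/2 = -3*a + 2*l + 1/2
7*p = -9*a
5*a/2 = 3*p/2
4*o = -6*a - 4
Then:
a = 0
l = 1/2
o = -1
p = 0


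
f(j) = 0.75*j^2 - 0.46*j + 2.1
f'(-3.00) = -4.96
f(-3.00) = 10.23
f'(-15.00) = -22.96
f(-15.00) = 177.75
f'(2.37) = 3.10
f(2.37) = 5.22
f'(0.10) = -0.31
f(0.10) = 2.06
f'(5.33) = 7.54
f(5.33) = 20.95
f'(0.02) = -0.43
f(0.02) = 2.09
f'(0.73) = 0.64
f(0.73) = 2.16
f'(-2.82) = -4.69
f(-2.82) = 9.36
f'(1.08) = 1.16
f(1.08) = 2.48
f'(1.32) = 1.52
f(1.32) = 2.80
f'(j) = 1.5*j - 0.46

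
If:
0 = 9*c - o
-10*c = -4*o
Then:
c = 0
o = 0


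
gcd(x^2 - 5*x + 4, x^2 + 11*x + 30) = 1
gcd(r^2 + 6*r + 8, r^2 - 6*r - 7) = 1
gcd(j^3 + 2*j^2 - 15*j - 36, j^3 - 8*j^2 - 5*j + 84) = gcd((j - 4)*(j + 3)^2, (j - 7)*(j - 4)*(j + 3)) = j^2 - j - 12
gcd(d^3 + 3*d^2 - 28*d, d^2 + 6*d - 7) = d + 7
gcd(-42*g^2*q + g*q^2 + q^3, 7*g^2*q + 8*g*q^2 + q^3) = 7*g*q + q^2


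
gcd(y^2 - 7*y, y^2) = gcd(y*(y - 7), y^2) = y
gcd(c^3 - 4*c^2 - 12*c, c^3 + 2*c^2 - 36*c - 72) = c^2 - 4*c - 12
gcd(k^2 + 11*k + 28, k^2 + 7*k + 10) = 1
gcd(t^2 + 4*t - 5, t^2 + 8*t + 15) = t + 5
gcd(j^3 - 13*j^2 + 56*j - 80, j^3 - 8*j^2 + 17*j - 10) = j - 5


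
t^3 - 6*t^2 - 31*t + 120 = (t - 8)*(t - 3)*(t + 5)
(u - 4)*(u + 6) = u^2 + 2*u - 24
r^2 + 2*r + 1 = (r + 1)^2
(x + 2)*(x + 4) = x^2 + 6*x + 8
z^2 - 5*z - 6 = (z - 6)*(z + 1)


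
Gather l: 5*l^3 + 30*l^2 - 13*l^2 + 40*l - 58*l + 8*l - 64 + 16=5*l^3 + 17*l^2 - 10*l - 48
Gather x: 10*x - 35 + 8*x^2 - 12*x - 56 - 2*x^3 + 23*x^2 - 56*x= -2*x^3 + 31*x^2 - 58*x - 91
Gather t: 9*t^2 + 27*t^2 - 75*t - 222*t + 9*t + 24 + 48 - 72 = 36*t^2 - 288*t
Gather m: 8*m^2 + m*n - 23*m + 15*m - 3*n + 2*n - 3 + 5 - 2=8*m^2 + m*(n - 8) - n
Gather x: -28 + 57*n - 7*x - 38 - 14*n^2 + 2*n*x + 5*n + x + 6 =-14*n^2 + 62*n + x*(2*n - 6) - 60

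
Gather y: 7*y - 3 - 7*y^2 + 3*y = -7*y^2 + 10*y - 3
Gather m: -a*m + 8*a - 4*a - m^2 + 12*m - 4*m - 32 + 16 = 4*a - m^2 + m*(8 - a) - 16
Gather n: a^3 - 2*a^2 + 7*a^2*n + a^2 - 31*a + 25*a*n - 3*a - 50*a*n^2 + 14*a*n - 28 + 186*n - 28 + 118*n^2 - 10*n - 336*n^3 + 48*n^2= a^3 - a^2 - 34*a - 336*n^3 + n^2*(166 - 50*a) + n*(7*a^2 + 39*a + 176) - 56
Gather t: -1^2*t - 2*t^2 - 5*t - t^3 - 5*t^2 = -t^3 - 7*t^2 - 6*t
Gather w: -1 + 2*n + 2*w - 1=2*n + 2*w - 2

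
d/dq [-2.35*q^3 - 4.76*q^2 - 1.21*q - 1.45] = -7.05*q^2 - 9.52*q - 1.21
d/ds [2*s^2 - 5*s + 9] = 4*s - 5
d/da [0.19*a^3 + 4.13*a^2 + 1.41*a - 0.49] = 0.57*a^2 + 8.26*a + 1.41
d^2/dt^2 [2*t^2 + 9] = 4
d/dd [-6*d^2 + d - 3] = 1 - 12*d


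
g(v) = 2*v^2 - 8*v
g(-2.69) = 35.99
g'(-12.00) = -56.00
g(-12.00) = 384.00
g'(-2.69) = -18.76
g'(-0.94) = -11.76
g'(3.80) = 7.20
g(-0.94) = 9.29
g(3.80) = -1.52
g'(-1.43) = -13.72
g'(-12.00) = -56.00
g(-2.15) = 26.44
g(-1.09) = 11.10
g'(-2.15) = -16.60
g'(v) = 4*v - 8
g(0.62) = -4.19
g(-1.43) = 15.53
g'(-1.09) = -12.36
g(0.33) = -2.42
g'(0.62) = -5.52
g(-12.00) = 384.00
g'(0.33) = -6.68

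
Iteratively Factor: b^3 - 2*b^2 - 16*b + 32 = (b - 2)*(b^2 - 16) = (b - 4)*(b - 2)*(b + 4)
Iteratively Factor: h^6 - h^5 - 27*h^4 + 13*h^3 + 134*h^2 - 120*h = (h - 2)*(h^5 + h^4 - 25*h^3 - 37*h^2 + 60*h) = (h - 2)*(h + 4)*(h^4 - 3*h^3 - 13*h^2 + 15*h) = (h - 5)*(h - 2)*(h + 4)*(h^3 + 2*h^2 - 3*h) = (h - 5)*(h - 2)*(h + 3)*(h + 4)*(h^2 - h) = (h - 5)*(h - 2)*(h - 1)*(h + 3)*(h + 4)*(h)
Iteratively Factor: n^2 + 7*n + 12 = (n + 3)*(n + 4)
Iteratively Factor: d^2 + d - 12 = (d + 4)*(d - 3)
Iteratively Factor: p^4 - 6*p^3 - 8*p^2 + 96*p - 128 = (p - 4)*(p^3 - 2*p^2 - 16*p + 32) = (p - 4)*(p - 2)*(p^2 - 16) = (p - 4)^2*(p - 2)*(p + 4)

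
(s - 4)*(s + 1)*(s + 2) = s^3 - s^2 - 10*s - 8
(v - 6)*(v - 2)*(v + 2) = v^3 - 6*v^2 - 4*v + 24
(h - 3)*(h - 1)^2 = h^3 - 5*h^2 + 7*h - 3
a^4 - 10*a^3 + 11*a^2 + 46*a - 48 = (a - 8)*(a - 3)*(a - 1)*(a + 2)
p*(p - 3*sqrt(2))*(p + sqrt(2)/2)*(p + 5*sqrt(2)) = p^4 + 5*sqrt(2)*p^3/2 - 28*p^2 - 15*sqrt(2)*p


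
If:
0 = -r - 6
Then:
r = -6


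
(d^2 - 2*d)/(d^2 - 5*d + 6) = d/(d - 3)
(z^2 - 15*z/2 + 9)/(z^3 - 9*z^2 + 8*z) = (z^2 - 15*z/2 + 9)/(z*(z^2 - 9*z + 8))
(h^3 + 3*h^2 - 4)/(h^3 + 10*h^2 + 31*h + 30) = (h^2 + h - 2)/(h^2 + 8*h + 15)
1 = 1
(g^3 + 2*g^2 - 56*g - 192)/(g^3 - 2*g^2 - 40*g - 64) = (g + 6)/(g + 2)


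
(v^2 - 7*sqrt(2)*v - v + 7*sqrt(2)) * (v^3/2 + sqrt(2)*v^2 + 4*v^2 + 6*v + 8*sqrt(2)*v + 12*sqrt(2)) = v^5/2 - 5*sqrt(2)*v^4/2 + 7*v^4/2 - 35*sqrt(2)*v^3/2 - 12*v^3 - 104*v^2 - 10*sqrt(2)*v^2 - 56*v + 30*sqrt(2)*v + 168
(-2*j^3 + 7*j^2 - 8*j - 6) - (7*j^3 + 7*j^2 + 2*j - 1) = -9*j^3 - 10*j - 5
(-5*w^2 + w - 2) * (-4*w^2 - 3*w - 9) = 20*w^4 + 11*w^3 + 50*w^2 - 3*w + 18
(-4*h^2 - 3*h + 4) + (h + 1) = -4*h^2 - 2*h + 5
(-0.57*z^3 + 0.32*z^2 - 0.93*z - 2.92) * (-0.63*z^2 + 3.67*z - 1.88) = 0.3591*z^5 - 2.2935*z^4 + 2.8319*z^3 - 2.1751*z^2 - 8.968*z + 5.4896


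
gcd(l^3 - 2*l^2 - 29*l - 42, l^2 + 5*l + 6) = l^2 + 5*l + 6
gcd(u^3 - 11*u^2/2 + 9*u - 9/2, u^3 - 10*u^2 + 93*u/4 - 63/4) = u - 3/2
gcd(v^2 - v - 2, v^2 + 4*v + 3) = v + 1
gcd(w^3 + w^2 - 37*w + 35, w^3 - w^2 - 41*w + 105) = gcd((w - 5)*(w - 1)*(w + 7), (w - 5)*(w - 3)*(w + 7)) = w^2 + 2*w - 35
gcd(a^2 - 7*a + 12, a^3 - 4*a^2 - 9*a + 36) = a^2 - 7*a + 12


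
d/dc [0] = 0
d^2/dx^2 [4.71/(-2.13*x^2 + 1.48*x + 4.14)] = (-42.737598*x^2 + 29.695608*x + 4.71*(4.26*x - 1.48)*(8.52*x - 2.96) + 83.067444)/(-2.13*x^2 + 1.48*x + 4.14)^3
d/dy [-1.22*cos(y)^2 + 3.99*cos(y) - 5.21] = (2.44*cos(y) - 3.99)*sin(y)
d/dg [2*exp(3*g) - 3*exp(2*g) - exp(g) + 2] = (6*exp(2*g) - 6*exp(g) - 1)*exp(g)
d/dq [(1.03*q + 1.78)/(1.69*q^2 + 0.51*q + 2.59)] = (-1.7407*q^2 - 6.0164*q + 1.7599)/(2.8561*q^4 + 1.7238*q^3 + 9.0143*q^2 + 2.6418*q + 6.7081)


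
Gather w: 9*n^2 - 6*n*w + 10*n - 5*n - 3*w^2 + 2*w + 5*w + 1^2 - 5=9*n^2 + 5*n - 3*w^2 + w*(7 - 6*n) - 4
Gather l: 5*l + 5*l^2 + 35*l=5*l^2 + 40*l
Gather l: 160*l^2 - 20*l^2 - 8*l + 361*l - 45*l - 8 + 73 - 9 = 140*l^2 + 308*l + 56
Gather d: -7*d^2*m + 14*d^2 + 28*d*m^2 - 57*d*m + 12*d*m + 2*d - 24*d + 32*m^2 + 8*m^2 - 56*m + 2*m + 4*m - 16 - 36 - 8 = d^2*(14 - 7*m) + d*(28*m^2 - 45*m - 22) + 40*m^2 - 50*m - 60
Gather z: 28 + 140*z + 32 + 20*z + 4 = 160*z + 64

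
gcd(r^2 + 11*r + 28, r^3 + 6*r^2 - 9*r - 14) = r + 7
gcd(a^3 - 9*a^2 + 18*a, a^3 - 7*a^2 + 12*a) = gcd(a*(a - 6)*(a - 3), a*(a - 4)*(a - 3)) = a^2 - 3*a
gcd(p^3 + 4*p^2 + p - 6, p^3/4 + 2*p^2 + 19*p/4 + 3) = p + 3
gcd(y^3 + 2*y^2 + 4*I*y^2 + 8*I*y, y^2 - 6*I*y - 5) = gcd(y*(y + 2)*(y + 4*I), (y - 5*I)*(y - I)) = 1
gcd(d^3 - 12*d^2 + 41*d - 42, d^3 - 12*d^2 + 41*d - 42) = d^3 - 12*d^2 + 41*d - 42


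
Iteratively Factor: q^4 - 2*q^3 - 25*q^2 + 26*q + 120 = (q + 4)*(q^3 - 6*q^2 - q + 30) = (q - 3)*(q + 4)*(q^2 - 3*q - 10) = (q - 3)*(q + 2)*(q + 4)*(q - 5)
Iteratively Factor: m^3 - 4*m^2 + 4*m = (m - 2)*(m^2 - 2*m) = m*(m - 2)*(m - 2)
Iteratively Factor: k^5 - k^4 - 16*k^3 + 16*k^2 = (k)*(k^4 - k^3 - 16*k^2 + 16*k) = k*(k - 1)*(k^3 - 16*k) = k*(k - 1)*(k + 4)*(k^2 - 4*k) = k^2*(k - 1)*(k + 4)*(k - 4)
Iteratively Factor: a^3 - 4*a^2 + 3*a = (a - 3)*(a^2 - a) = a*(a - 3)*(a - 1)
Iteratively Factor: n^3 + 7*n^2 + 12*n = (n)*(n^2 + 7*n + 12) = n*(n + 3)*(n + 4)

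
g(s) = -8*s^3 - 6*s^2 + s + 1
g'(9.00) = -2051.00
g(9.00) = -6308.00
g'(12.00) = -3599.00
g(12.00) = -14675.00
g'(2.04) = -123.36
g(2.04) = -89.85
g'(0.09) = -0.27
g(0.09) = 1.04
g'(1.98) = -116.85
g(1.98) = -82.64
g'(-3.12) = -195.19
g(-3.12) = 182.44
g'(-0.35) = 2.26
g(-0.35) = 0.26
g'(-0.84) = -5.85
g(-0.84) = 0.67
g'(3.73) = -377.67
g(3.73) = -493.91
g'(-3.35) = -228.14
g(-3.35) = 231.08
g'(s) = -24*s^2 - 12*s + 1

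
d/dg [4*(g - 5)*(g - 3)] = 8*g - 32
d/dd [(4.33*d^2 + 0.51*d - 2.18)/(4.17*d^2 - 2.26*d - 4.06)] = (-11.9125*d^2 - 16.9784*d - 6.9974)/(17.3889*d^4 - 18.8484*d^3 - 28.7528*d^2 + 18.3512*d + 16.4836)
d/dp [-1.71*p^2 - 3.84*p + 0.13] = -3.42*p - 3.84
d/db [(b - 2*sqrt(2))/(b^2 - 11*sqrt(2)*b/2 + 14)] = 2*(-b^2 + 4*sqrt(2)*b - 8)/(2*b^4 - 22*sqrt(2)*b^3 + 177*b^2 - 308*sqrt(2)*b + 392)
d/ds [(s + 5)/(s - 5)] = -10/(s - 5)^2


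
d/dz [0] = 0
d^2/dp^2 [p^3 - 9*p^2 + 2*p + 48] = 6*p - 18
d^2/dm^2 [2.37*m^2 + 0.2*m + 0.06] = 4.74000000000000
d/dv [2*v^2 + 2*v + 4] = 4*v + 2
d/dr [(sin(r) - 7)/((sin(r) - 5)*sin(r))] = (-cos(r) + 14/tan(r) - 35*cos(r)/sin(r)^2)/(sin(r) - 5)^2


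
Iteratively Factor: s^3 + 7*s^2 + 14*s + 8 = (s + 1)*(s^2 + 6*s + 8) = (s + 1)*(s + 2)*(s + 4)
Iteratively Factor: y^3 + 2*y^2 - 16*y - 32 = (y - 4)*(y^2 + 6*y + 8) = (y - 4)*(y + 2)*(y + 4)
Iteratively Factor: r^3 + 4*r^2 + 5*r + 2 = (r + 2)*(r^2 + 2*r + 1) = (r + 1)*(r + 2)*(r + 1)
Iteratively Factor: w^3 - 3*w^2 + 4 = (w + 1)*(w^2 - 4*w + 4) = (w - 2)*(w + 1)*(w - 2)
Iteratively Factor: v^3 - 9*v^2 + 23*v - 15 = (v - 3)*(v^2 - 6*v + 5) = (v - 3)*(v - 1)*(v - 5)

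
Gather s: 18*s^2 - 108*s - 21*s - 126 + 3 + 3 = 18*s^2 - 129*s - 120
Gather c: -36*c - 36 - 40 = -36*c - 76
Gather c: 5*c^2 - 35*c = 5*c^2 - 35*c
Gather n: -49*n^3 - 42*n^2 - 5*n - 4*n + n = -49*n^3 - 42*n^2 - 8*n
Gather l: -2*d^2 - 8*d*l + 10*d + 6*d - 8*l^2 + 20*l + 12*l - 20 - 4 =-2*d^2 + 16*d - 8*l^2 + l*(32 - 8*d) - 24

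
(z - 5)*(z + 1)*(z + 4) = z^3 - 21*z - 20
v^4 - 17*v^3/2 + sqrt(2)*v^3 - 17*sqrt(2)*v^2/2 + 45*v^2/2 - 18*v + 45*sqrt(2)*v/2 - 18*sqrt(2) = (v - 4)*(v - 3)*(v - 3/2)*(v + sqrt(2))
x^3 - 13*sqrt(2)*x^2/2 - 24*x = x*(x - 8*sqrt(2))*(x + 3*sqrt(2)/2)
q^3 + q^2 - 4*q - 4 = (q - 2)*(q + 1)*(q + 2)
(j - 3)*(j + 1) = j^2 - 2*j - 3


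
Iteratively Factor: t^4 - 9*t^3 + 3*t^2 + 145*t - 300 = (t - 5)*(t^3 - 4*t^2 - 17*t + 60) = (t - 5)*(t - 3)*(t^2 - t - 20) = (t - 5)*(t - 3)*(t + 4)*(t - 5)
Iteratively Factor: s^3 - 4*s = (s - 2)*(s^2 + 2*s) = s*(s - 2)*(s + 2)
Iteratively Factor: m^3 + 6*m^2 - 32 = (m + 4)*(m^2 + 2*m - 8) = (m - 2)*(m + 4)*(m + 4)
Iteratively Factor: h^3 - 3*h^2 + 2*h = (h)*(h^2 - 3*h + 2) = h*(h - 1)*(h - 2)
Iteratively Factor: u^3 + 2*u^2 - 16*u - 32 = (u + 2)*(u^2 - 16) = (u - 4)*(u + 2)*(u + 4)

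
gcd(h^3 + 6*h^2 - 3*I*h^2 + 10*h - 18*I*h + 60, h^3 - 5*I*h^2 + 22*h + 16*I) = h + 2*I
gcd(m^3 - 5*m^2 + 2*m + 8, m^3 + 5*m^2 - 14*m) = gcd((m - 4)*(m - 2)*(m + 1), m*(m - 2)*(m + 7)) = m - 2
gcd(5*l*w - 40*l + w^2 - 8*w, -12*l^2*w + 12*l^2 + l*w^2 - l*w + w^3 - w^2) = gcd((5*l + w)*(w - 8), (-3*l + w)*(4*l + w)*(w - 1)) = 1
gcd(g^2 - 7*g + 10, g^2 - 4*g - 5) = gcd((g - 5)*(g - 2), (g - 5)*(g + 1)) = g - 5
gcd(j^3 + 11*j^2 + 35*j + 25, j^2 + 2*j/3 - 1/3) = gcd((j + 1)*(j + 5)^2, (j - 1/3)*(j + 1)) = j + 1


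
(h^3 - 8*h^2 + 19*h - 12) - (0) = h^3 - 8*h^2 + 19*h - 12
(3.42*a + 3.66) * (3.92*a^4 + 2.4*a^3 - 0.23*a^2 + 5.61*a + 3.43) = 13.4064*a^5 + 22.5552*a^4 + 7.9974*a^3 + 18.3444*a^2 + 32.2632*a + 12.5538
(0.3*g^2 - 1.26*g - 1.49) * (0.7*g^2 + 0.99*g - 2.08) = 0.21*g^4 - 0.585*g^3 - 2.9144*g^2 + 1.1457*g + 3.0992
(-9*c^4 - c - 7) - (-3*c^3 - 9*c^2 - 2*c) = -9*c^4 + 3*c^3 + 9*c^2 + c - 7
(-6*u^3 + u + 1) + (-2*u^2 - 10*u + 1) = -6*u^3 - 2*u^2 - 9*u + 2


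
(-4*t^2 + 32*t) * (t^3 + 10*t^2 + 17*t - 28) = -4*t^5 - 8*t^4 + 252*t^3 + 656*t^2 - 896*t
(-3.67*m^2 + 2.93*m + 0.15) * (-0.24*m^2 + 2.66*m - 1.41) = 0.8808*m^4 - 10.4654*m^3 + 12.9325*m^2 - 3.7323*m - 0.2115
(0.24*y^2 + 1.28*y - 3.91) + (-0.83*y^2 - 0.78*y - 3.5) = -0.59*y^2 + 0.5*y - 7.41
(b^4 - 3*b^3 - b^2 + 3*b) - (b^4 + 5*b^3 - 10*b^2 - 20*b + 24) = -8*b^3 + 9*b^2 + 23*b - 24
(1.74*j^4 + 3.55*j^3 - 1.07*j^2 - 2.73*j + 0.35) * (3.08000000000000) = 5.3592*j^4 + 10.934*j^3 - 3.2956*j^2 - 8.4084*j + 1.078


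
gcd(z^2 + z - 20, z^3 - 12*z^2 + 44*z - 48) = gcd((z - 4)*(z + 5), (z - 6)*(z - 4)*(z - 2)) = z - 4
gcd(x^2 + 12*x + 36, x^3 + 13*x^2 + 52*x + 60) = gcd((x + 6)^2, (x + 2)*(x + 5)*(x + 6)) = x + 6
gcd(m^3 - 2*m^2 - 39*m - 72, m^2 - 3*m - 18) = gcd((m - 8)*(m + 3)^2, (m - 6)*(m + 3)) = m + 3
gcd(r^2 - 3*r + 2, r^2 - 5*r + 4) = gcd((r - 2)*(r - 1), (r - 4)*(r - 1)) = r - 1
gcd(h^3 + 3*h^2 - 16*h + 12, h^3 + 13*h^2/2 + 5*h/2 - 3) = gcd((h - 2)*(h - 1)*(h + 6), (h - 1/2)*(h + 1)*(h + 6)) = h + 6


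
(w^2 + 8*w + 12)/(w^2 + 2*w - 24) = (w + 2)/(w - 4)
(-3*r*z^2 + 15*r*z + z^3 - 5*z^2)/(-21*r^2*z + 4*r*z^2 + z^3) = (z - 5)/(7*r + z)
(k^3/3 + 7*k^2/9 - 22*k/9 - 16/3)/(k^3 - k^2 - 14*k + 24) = (3*k^3 + 7*k^2 - 22*k - 48)/(9*(k^3 - k^2 - 14*k + 24))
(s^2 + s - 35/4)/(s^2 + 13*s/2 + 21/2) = (s - 5/2)/(s + 3)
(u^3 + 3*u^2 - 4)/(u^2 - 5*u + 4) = (u^2 + 4*u + 4)/(u - 4)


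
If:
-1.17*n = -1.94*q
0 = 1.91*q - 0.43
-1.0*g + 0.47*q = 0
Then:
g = 0.11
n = 0.37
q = 0.23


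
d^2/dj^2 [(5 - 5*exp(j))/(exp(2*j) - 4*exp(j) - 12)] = 5*(-exp(4*j) - 84*exp(2*j) + 112*exp(j) - 192)*exp(j)/(exp(6*j) - 12*exp(5*j) + 12*exp(4*j) + 224*exp(3*j) - 144*exp(2*j) - 1728*exp(j) - 1728)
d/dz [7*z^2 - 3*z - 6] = 14*z - 3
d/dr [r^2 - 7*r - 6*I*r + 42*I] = 2*r - 7 - 6*I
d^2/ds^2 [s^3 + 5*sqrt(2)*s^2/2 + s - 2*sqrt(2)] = 6*s + 5*sqrt(2)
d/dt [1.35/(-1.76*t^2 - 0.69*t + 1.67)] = (4.752*t + 0.9315)/(1.76*t^2 + 0.69*t - 1.67)^2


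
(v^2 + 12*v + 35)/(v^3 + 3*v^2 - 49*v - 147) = (v + 5)/(v^2 - 4*v - 21)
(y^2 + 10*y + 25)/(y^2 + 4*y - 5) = (y + 5)/(y - 1)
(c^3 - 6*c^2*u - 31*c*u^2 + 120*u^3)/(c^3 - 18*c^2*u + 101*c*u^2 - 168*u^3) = (-c - 5*u)/(-c + 7*u)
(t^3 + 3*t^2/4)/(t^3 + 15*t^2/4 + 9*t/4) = t/(t + 3)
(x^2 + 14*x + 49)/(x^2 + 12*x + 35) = (x + 7)/(x + 5)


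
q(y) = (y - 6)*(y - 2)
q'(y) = 2*y - 8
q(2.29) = -1.08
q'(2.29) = -3.42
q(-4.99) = 76.82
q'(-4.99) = -17.98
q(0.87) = 5.80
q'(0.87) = -6.26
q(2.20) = -0.76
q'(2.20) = -3.60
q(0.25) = 10.06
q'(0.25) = -7.50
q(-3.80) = 56.84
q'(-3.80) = -15.60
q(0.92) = 5.49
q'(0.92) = -6.16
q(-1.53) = 26.58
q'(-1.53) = -11.06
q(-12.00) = 252.00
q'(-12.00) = -32.00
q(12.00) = 60.00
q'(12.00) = 16.00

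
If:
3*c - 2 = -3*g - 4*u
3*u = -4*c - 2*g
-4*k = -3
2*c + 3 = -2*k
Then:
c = -9/4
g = -39/4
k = 3/4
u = 19/2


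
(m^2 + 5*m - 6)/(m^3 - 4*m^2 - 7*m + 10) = (m + 6)/(m^2 - 3*m - 10)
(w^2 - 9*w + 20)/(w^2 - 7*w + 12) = (w - 5)/(w - 3)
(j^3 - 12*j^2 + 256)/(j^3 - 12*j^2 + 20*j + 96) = (j^2 - 4*j - 32)/(j^2 - 4*j - 12)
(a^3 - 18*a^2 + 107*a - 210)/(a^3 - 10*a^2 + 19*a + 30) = (a - 7)/(a + 1)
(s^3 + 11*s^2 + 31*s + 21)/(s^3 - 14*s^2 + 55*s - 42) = (s^3 + 11*s^2 + 31*s + 21)/(s^3 - 14*s^2 + 55*s - 42)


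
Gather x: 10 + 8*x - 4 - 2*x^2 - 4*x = -2*x^2 + 4*x + 6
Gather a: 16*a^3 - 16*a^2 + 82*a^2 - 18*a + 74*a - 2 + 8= 16*a^3 + 66*a^2 + 56*a + 6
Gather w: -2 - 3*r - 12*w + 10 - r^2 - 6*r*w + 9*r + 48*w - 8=-r^2 + 6*r + w*(36 - 6*r)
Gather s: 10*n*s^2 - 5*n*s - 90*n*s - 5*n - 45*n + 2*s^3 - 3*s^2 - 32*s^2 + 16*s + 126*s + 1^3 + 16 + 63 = -50*n + 2*s^3 + s^2*(10*n - 35) + s*(142 - 95*n) + 80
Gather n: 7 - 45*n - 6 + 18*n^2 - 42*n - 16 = 18*n^2 - 87*n - 15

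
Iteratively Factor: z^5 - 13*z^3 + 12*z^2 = (z + 4)*(z^4 - 4*z^3 + 3*z^2) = z*(z + 4)*(z^3 - 4*z^2 + 3*z) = z^2*(z + 4)*(z^2 - 4*z + 3) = z^2*(z - 1)*(z + 4)*(z - 3)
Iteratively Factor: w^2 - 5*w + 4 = (w - 1)*(w - 4)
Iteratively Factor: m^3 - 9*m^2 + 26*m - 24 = (m - 3)*(m^2 - 6*m + 8) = (m - 4)*(m - 3)*(m - 2)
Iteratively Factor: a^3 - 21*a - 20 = (a + 4)*(a^2 - 4*a - 5) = (a + 1)*(a + 4)*(a - 5)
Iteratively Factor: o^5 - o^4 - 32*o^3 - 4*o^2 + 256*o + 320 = (o - 5)*(o^4 + 4*o^3 - 12*o^2 - 64*o - 64) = (o - 5)*(o + 2)*(o^3 + 2*o^2 - 16*o - 32) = (o - 5)*(o + 2)*(o + 4)*(o^2 - 2*o - 8) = (o - 5)*(o - 4)*(o + 2)*(o + 4)*(o + 2)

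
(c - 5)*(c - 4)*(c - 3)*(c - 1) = c^4 - 13*c^3 + 59*c^2 - 107*c + 60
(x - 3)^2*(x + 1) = x^3 - 5*x^2 + 3*x + 9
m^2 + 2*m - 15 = (m - 3)*(m + 5)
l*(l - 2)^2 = l^3 - 4*l^2 + 4*l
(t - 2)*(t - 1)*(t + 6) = t^3 + 3*t^2 - 16*t + 12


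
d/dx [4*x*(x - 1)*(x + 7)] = 12*x^2 + 48*x - 28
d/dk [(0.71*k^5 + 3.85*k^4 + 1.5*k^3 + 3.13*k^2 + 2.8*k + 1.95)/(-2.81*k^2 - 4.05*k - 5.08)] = (-5.9853*k^6 - 33.139*k^5 - 69.0265*k^4 - 90.382*k^3 - 27.6685*k^2 - 20.8418*k - 6.3265)/(7.8961*k^4 + 22.761*k^3 + 44.9521*k^2 + 41.148*k + 25.8064)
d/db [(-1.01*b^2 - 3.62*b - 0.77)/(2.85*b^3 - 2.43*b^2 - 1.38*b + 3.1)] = (2.8785*b^4 + 20.634*b^3 - 0.8193*b^2 - 10.0042*b - 12.2846)/(8.1225*b^6 - 13.851*b^5 - 1.9611*b^4 + 24.3768*b^3 - 13.1616*b^2 - 8.556*b + 9.61)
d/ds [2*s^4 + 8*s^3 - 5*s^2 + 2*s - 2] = 8*s^3 + 24*s^2 - 10*s + 2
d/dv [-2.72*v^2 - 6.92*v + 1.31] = -5.44*v - 6.92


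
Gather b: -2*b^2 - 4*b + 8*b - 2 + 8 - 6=-2*b^2 + 4*b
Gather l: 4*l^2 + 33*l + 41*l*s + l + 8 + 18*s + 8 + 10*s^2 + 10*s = 4*l^2 + l*(41*s + 34) + 10*s^2 + 28*s + 16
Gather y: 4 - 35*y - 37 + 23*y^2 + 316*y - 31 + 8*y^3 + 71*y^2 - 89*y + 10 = 8*y^3 + 94*y^2 + 192*y - 54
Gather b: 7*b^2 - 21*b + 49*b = 7*b^2 + 28*b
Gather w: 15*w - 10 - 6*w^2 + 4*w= -6*w^2 + 19*w - 10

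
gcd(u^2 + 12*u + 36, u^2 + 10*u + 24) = u + 6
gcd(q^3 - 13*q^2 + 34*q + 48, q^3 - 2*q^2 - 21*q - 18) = q^2 - 5*q - 6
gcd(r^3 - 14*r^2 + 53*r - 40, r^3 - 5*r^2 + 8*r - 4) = r - 1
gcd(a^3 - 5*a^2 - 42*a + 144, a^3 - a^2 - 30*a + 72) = a^2 + 3*a - 18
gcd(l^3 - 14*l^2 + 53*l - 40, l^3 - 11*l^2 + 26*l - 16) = l^2 - 9*l + 8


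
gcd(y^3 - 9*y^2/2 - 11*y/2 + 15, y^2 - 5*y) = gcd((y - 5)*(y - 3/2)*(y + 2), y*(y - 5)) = y - 5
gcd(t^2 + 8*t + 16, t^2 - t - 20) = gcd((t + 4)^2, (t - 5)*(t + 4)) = t + 4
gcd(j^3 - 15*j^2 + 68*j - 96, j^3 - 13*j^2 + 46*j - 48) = j^2 - 11*j + 24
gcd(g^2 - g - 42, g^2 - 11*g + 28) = g - 7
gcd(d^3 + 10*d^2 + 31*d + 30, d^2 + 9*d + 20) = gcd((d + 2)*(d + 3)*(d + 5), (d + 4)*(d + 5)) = d + 5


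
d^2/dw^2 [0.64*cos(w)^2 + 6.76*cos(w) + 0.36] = -6.76*cos(w) - 1.28*cos(2*w)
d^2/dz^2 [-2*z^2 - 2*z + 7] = -4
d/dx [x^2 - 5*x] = 2*x - 5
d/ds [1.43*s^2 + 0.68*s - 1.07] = 2.86*s + 0.68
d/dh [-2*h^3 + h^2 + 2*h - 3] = -6*h^2 + 2*h + 2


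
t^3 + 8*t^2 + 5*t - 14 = (t - 1)*(t + 2)*(t + 7)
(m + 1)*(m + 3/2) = m^2 + 5*m/2 + 3/2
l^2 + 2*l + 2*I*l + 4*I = (l + 2)*(l + 2*I)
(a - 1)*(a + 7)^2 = a^3 + 13*a^2 + 35*a - 49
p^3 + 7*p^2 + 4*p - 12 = (p - 1)*(p + 2)*(p + 6)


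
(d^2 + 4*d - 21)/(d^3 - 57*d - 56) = (d - 3)/(d^2 - 7*d - 8)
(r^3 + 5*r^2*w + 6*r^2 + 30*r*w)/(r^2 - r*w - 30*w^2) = r*(r + 6)/(r - 6*w)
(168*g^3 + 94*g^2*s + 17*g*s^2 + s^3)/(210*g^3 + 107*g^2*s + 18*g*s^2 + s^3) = (4*g + s)/(5*g + s)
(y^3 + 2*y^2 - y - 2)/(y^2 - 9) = (y^3 + 2*y^2 - y - 2)/(y^2 - 9)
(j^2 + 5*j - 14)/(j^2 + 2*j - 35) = (j - 2)/(j - 5)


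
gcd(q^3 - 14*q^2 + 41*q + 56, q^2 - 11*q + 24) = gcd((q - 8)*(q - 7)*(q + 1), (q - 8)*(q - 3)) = q - 8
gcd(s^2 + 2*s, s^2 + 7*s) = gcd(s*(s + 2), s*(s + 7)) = s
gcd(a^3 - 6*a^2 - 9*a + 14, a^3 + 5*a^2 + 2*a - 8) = a^2 + a - 2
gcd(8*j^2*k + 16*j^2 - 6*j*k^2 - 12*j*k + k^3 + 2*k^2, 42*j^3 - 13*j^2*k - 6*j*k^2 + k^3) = 2*j - k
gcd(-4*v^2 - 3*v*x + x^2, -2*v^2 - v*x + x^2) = v + x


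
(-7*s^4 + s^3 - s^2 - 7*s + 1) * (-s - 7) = 7*s^5 + 48*s^4 - 6*s^3 + 14*s^2 + 48*s - 7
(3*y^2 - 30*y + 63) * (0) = 0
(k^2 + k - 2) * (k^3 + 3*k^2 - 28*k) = k^5 + 4*k^4 - 27*k^3 - 34*k^2 + 56*k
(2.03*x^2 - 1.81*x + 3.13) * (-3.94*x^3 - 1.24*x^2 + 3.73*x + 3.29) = -7.9982*x^5 + 4.6142*x^4 - 2.5159*x^3 - 3.9538*x^2 + 5.72*x + 10.2977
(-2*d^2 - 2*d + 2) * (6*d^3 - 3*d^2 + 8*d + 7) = -12*d^5 - 6*d^4 + 2*d^3 - 36*d^2 + 2*d + 14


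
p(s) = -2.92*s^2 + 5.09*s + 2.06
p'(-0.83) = 9.94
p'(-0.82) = 9.88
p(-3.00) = -39.49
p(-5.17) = -102.30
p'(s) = 5.09 - 5.84*s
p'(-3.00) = 22.61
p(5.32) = -53.50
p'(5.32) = -25.98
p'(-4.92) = 33.82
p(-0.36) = -0.15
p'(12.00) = -64.99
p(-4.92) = -93.67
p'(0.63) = 1.41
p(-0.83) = -4.18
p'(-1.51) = 13.91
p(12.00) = -357.34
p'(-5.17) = 35.28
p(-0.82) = -4.08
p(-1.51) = -12.28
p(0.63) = 4.11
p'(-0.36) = 7.19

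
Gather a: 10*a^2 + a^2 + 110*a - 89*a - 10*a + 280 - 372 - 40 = 11*a^2 + 11*a - 132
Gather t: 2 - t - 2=-t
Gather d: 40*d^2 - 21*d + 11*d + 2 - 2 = 40*d^2 - 10*d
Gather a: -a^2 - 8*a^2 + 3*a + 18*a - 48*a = -9*a^2 - 27*a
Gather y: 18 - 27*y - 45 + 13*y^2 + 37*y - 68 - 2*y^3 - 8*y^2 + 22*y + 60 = -2*y^3 + 5*y^2 + 32*y - 35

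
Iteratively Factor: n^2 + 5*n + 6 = (n + 3)*(n + 2)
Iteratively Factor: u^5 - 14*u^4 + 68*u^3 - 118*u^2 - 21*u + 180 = (u - 5)*(u^4 - 9*u^3 + 23*u^2 - 3*u - 36) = (u - 5)*(u - 3)*(u^3 - 6*u^2 + 5*u + 12) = (u - 5)*(u - 3)^2*(u^2 - 3*u - 4) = (u - 5)*(u - 3)^2*(u + 1)*(u - 4)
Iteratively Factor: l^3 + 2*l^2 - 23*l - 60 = (l + 3)*(l^2 - l - 20) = (l + 3)*(l + 4)*(l - 5)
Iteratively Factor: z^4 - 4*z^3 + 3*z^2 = (z)*(z^3 - 4*z^2 + 3*z) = z*(z - 3)*(z^2 - z) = z^2*(z - 3)*(z - 1)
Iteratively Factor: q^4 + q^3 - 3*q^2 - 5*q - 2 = (q + 1)*(q^3 - 3*q - 2) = (q - 2)*(q + 1)*(q^2 + 2*q + 1) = (q - 2)*(q + 1)^2*(q + 1)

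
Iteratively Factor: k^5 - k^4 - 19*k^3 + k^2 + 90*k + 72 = (k - 3)*(k^4 + 2*k^3 - 13*k^2 - 38*k - 24) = (k - 3)*(k + 3)*(k^3 - k^2 - 10*k - 8) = (k - 3)*(k + 2)*(k + 3)*(k^2 - 3*k - 4) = (k - 3)*(k + 1)*(k + 2)*(k + 3)*(k - 4)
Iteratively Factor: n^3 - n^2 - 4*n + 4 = (n + 2)*(n^2 - 3*n + 2) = (n - 1)*(n + 2)*(n - 2)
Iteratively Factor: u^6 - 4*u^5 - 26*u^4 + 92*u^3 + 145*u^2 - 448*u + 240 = (u - 4)*(u^5 - 26*u^3 - 12*u^2 + 97*u - 60) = (u - 4)*(u - 1)*(u^4 + u^3 - 25*u^2 - 37*u + 60) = (u - 4)*(u - 1)^2*(u^3 + 2*u^2 - 23*u - 60) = (u - 4)*(u - 1)^2*(u + 4)*(u^2 - 2*u - 15) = (u - 5)*(u - 4)*(u - 1)^2*(u + 4)*(u + 3)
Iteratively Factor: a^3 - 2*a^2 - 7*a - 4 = (a - 4)*(a^2 + 2*a + 1) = (a - 4)*(a + 1)*(a + 1)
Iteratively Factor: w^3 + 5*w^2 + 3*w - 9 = (w - 1)*(w^2 + 6*w + 9) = (w - 1)*(w + 3)*(w + 3)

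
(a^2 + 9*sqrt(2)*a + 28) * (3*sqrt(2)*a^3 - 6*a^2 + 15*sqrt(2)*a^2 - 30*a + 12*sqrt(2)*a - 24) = 3*sqrt(2)*a^5 + 15*sqrt(2)*a^4 + 48*a^4 + 42*sqrt(2)*a^3 + 240*a^3 + 24*a^2 + 150*sqrt(2)*a^2 - 840*a + 120*sqrt(2)*a - 672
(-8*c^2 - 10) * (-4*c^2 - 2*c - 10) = 32*c^4 + 16*c^3 + 120*c^2 + 20*c + 100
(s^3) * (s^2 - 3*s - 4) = s^5 - 3*s^4 - 4*s^3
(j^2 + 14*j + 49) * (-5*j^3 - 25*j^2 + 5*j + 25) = -5*j^5 - 95*j^4 - 590*j^3 - 1130*j^2 + 595*j + 1225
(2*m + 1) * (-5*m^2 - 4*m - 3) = -10*m^3 - 13*m^2 - 10*m - 3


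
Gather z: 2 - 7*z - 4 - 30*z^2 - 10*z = -30*z^2 - 17*z - 2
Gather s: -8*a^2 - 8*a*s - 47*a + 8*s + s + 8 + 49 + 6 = -8*a^2 - 47*a + s*(9 - 8*a) + 63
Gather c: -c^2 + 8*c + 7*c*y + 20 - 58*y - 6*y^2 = -c^2 + c*(7*y + 8) - 6*y^2 - 58*y + 20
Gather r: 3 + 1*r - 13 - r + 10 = 0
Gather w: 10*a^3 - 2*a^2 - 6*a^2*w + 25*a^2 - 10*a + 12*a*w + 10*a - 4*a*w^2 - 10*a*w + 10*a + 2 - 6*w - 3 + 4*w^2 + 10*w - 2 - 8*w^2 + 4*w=10*a^3 + 23*a^2 + 10*a + w^2*(-4*a - 4) + w*(-6*a^2 + 2*a + 8) - 3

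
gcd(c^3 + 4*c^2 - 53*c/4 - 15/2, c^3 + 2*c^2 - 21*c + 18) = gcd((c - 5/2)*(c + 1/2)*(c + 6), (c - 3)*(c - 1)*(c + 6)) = c + 6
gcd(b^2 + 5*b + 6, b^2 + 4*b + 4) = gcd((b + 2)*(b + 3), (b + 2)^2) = b + 2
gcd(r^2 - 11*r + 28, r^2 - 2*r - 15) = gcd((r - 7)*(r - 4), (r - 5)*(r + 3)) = 1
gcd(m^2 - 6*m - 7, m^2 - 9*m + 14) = m - 7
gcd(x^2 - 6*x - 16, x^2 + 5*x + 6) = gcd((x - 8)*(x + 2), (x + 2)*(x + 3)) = x + 2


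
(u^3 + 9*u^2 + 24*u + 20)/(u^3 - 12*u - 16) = (u + 5)/(u - 4)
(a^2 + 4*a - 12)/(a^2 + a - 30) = (a - 2)/(a - 5)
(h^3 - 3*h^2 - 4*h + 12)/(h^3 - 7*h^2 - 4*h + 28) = (h - 3)/(h - 7)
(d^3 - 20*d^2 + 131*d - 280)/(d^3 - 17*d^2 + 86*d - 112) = (d - 5)/(d - 2)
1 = 1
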